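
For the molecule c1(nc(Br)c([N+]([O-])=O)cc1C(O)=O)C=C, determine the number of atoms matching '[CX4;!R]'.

0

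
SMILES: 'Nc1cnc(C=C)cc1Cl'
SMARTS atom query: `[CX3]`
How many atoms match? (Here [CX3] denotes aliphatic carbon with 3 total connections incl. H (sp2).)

2

Check the 10 heavy atoms by environment: 1× n (aromatic, X2) → no; 5× c (aromatic, X3) → no; 2× C (X3) → match; 1× Cl (X1) → no; 1× N (X3) → no.
That gives 2 matching atoms.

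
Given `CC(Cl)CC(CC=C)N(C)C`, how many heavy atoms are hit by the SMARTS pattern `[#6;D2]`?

The query [#6;D2] means: any carbon bonded to exactly two heavy atoms.
Check the 11 heavy atoms by environment: 3× C (D2) → match; 2× C (D3) → no; 4× C (D1) → no; 1× Cl (D1) → no; 1× N (D3) → no.
That gives 3 matching atoms.

3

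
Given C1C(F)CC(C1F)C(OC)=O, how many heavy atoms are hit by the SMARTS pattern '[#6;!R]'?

2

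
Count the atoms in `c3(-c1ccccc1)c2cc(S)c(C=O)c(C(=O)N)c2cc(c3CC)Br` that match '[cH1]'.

7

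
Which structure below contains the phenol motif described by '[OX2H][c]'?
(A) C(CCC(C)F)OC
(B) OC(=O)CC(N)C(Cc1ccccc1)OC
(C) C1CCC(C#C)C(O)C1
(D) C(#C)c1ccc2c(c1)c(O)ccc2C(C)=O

[OX2H][c] describes a hydroxyl oxygen attached to an aromatic carbon (a phenol).
(A) has a methoxy ether (-OCH3) but the oxygen has H0, not H1.
(B) has a methoxy ether (-OCH3) but the oxygen has H0, not H1.
(C) has a hydroxyl group (-OH) but the -OH is on an aliphatic carbon, not an aromatic c.
(D) contains a hydroxyl group (-OH), which satisfies every atom and bond constraint.
So the answer is (D).

D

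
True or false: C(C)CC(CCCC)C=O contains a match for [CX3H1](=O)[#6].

The pattern [CX3H1](=O)[#6] describes an sp2 carbon with one H, double-bonded to O and single-bonded to carbon — an aldehyde.
The molecule carries an aldehyde (-CHO), whose atoms satisfy every constraint of the query, so the pattern matches.

True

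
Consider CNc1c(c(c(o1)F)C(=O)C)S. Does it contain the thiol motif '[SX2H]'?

Yes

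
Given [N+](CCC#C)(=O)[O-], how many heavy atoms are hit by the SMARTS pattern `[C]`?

4

The query [C] means: uppercase C matches aliphatic (non-aromatic) carbon only.
Check the 7 heavy atoms by environment: 4× C → match; 1× N (charge +1) → no; 1× O (charge -1) → no; 1× O → no.
That gives 4 matching atoms.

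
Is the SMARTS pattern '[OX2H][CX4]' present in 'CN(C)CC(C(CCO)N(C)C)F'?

Yes

The pattern [OX2H][CX4] describes a hydroxyl oxygen bound to an sp3 (X4) carbon — an aliphatic alcohol.
The molecule carries a hydroxyl group (-OH), whose atoms satisfy every constraint of the query, so the pattern matches.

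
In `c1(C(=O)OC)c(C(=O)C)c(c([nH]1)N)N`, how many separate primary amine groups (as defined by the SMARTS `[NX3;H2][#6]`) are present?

2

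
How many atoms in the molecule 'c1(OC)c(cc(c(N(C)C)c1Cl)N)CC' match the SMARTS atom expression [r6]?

6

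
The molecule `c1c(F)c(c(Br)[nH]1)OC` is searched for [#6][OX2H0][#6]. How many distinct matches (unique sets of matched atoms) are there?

[#6][OX2H0][#6] is the SMARTS for an ether: an aliphatic oxygen bridging two carbons with no H on the oxygen.
Exactly one fragment in the molecule meets all constraints, giving 1 match.

1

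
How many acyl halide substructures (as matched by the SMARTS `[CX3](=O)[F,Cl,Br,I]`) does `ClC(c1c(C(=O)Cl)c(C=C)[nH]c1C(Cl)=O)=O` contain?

[CX3](=O)[F,Cl,Br,I] is the SMARTS for an acyl halide: a carbonyl carbon bonded to a halogen.
The molecule carries 3 separate instances of an acyl chloride (-C(=O)Cl) meeting every constraint; each maps to a distinct set of atoms, giving 3 matches.

3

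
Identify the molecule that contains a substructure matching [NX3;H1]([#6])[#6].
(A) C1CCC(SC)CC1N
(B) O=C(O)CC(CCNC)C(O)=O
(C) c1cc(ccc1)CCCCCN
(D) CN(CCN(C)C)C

B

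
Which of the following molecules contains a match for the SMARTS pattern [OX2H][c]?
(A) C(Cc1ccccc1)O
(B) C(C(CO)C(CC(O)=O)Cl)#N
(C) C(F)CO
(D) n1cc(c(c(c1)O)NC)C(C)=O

[OX2H][c] describes a hydroxyl oxygen attached to an aromatic carbon (a phenol).
(A) has a hydroxyl group (-OH) but the -OH is on an aliphatic carbon, not an aromatic c.
(B) has a hydroxyl group (-OH) but the -OH is on an aliphatic carbon, not an aromatic c.
(C) has a hydroxyl group (-OH) but the -OH is on an aliphatic carbon, not an aromatic c.
(D) contains a hydroxyl group (-OH), which satisfies every atom and bond constraint.
So the answer is (D).

D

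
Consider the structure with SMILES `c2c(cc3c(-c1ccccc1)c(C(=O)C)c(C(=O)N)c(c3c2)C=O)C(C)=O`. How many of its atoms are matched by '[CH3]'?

2

The query [CH3] means: aliphatic carbon with exactly three hydrogens.
Check the 27 heavy atoms by environment: 8× c (aromatic, H0) → no; 8× c (aromatic, H1) → no; 3× C (H0) → no; 4× O (H0) → no; 2× C (H3) → match; 1× C (H1) → no; 1× N (H2) → no.
That gives 2 matching atoms.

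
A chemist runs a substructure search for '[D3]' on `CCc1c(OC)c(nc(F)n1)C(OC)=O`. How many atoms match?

Check the 15 heavy atoms by environment: 2× n (aromatic, D2) → no; 4× c (aromatic, D3) → match; 2× O (D2) → no; 3× C (D1) → no; 1× C (D2) → no; 1× F (D1) → no; 1× C (D3) → match; 1× O (D1) → no.
Summing the matching environments: 4 + 1 = 5 matching atoms.

5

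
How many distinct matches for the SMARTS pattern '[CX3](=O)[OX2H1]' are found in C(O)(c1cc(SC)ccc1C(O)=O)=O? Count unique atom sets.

2

[CX3](=O)[OX2H1] is the SMARTS for a carboxylic acid: an sp2 carbon double-bonded to O and single-bonded to an -OH oxygen.
The molecule carries 2 separate instances of a carboxylic acid group (-C(=O)OH) meeting every constraint; each maps to a distinct set of atoms, giving 2 matches.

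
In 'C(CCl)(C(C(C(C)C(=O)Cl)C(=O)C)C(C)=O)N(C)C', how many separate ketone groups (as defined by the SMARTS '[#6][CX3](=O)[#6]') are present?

2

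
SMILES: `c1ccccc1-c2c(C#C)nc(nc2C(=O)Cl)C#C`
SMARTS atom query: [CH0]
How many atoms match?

3

The query [CH0] means: aliphatic carbon with no attached hydrogen.
Check the 19 heavy atoms by environment: 2× n (aromatic, H0) → no; 5× c (aromatic, H0) → no; 3× C (H0) → match; 2× C (H1) → no; 1× O (H0) → no; 1× Cl (H0) → no; 5× c (aromatic, H1) → no.
That gives 3 matching atoms.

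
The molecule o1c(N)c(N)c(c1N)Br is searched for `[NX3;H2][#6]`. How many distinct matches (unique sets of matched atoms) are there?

[NX3;H2][#6] is the SMARTS for a primary amine: a trivalent nitrogen with two H attached to carbon.
The molecule carries 3 separate instances of a primary amino group (-NH2) meeting every constraint; each maps to a distinct set of atoms, giving 3 matches.

3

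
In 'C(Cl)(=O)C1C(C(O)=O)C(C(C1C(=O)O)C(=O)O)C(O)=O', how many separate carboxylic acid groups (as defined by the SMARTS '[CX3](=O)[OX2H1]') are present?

4

[CX3](=O)[OX2H1] is the SMARTS for a carboxylic acid: an sp2 carbon double-bonded to O and single-bonded to an -OH oxygen.
The molecule carries 4 separate instances of a carboxylic acid group (-C(=O)OH) meeting every constraint; each maps to a distinct set of atoms, giving 4 matches.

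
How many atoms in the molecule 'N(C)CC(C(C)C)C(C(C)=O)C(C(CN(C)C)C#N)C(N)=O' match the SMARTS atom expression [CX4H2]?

The query [CX4H2] means: sp3 carbon (X4) with exactly two hydrogens.
Check the 22 heavy atoms by environment: 2× C (H2, X4) → match; 5× C (H1, X4) → no; 1× N (H0, X3) → no; 6× C (H3, X4) → no; 1× C (H0, X2) → no; 1× N (H0, X1) → no; 2× C (H0, X3) → no; 2× O (H0, X1) → no; 1× N (H2, X3) → no; 1× N (H1, X3) → no.
That gives 2 matching atoms.

2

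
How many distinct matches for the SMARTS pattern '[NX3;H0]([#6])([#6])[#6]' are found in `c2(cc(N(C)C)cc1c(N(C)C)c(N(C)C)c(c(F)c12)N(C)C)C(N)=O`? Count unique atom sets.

4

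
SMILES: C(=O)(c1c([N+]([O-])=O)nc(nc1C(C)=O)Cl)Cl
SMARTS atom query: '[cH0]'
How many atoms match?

4

Check the 16 heavy atoms by environment: 2× n (aromatic, H0) → no; 4× c (aromatic, H0) → match; 2× Cl (H0) → no; 2× C (H0) → no; 3× O (H0) → no; 1× N (charge +1, H0) → no; 1× O (charge -1, H0) → no; 1× C (H3) → no.
That gives 4 matching atoms.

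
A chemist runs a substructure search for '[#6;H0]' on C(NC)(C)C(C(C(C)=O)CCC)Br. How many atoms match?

1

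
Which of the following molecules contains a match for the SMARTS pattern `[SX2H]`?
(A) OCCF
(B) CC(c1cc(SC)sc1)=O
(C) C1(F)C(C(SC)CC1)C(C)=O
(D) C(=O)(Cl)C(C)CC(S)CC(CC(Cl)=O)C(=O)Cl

[SX2H] describes an aliphatic sulfur with two connections, one being H (a thiol).
(A) has a hydroxyl group (-OH) but it is an -OH, not an -SH.
(B) has a methylthio ether (-SCH3) but the sulfur has H0 (bonded to two carbons), not H1.
(C) has a methylthio ether (-SCH3) but the sulfur has H0 (bonded to two carbons), not H1.
(D) contains a thiol (-SH), which satisfies every atom and bond constraint.
So the answer is (D).

D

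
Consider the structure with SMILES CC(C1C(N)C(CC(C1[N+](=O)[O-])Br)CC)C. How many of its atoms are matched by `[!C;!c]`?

The query [!C;!c] means: neither aliphatic nor aromatic carbon — same as [!#6].
Check the 16 heavy atoms by environment: 11× C → no; 1× N → match; 1× Br → match; 1× N (charge +1) → match; 1× O (charge -1) → match; 1× O → match.
Summing the matching environments: 1 + 1 + 1 + 1 + 1 = 5 matching atoms.

5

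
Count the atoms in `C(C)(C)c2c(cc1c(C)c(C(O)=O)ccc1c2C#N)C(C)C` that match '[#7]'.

1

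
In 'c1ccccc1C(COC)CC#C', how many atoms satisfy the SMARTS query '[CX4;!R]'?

Check the 13 heavy atoms by environment: 4× C (X4, acyclic) → match; 6× c (aromatic, X3, in 6-ring) → no; 1× O (X2, acyclic) → no; 2× C (X2, acyclic) → no.
That gives 4 matching atoms.

4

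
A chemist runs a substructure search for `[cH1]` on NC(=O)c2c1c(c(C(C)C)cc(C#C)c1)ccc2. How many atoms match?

5

The query [cH1] means: aromatic carbon bearing exactly one hydrogen.
Check the 18 heavy atoms by environment: 5× c (aromatic, H0) → no; 5× c (aromatic, H1) → match; 2× C (H1) → no; 2× C (H3) → no; 2× C (H0) → no; 1× O (H0) → no; 1× N (H2) → no.
That gives 5 matching atoms.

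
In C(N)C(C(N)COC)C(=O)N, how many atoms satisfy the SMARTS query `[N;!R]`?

The query [N;!R] means: aliphatic nitrogen not in a ring.
Check the 11 heavy atoms by environment: 6× C (acyclic) → no; 3× N (acyclic) → match; 2× O (acyclic) → no.
That gives 3 matching atoms.

3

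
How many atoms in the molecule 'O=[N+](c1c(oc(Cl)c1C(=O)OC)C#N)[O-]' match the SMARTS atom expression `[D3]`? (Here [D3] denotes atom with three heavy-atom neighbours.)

6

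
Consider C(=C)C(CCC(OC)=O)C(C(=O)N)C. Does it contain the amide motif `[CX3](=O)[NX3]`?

The pattern [CX3](=O)[NX3] describes a carbonyl carbon bonded to a trivalent nitrogen — an amide.
The molecule carries a primary amide (-C(=O)NH2), whose atoms satisfy every constraint of the query, so the pattern matches.

Yes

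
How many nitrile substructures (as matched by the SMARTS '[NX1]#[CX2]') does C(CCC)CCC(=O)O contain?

[NX1]#[CX2] is the SMARTS for a nitrile: a nitrogen triple-bonded to a two-connected carbon.
No fragment in the molecule satisfies every constraint, giving 0 matches.

0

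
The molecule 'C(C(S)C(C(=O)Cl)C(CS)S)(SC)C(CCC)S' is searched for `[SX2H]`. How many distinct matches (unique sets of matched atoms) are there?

[SX2H] is the SMARTS for a thiol: an aliphatic sulfur with two connections, one being H.
The molecule carries 4 separate instances of a thiol (-SH) meeting every constraint; each maps to a distinct set of atoms, giving 4 matches.

4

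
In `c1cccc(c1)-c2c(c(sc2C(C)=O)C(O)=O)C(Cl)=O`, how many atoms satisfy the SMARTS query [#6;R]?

Check the 20 heavy atoms by environment: 1× s (aromatic, in 5-ring) → no; 4× c (aromatic, in 5-ring) → match; 4× C (acyclic) → no; 4× O (acyclic) → no; 1× Cl (acyclic) → no; 6× c (aromatic, in 6-ring) → match.
Summing the matching environments: 4 + 6 = 10 matching atoms.

10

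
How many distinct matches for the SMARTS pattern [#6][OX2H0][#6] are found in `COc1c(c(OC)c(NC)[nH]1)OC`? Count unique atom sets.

[#6][OX2H0][#6] is the SMARTS for an ether: an aliphatic oxygen bridging two carbons with no H on the oxygen.
The molecule carries 3 separate instances of a methoxy ether (-OCH3) meeting every constraint; each maps to a distinct set of atoms, giving 3 matches.

3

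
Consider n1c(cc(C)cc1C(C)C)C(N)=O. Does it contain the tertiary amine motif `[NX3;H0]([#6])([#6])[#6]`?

No

The pattern [NX3;H0]([#6])([#6])[#6] describes a trivalent nitrogen with no H, bonded to three carbons — a tertiary amine.
The closest candidate here is a primary amide (-C(=O)NH2), but the amide nitrogen has H2 and only one carbon neighbour. No other fragment satisfies the full query, so there is no match.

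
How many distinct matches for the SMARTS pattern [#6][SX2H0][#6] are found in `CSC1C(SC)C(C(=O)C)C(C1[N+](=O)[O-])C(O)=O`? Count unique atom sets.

2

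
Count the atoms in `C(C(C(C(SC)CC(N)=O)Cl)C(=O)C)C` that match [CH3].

3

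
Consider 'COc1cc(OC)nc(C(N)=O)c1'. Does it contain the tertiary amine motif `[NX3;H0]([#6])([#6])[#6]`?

The pattern [NX3;H0]([#6])([#6])[#6] describes a trivalent nitrogen with no H, bonded to three carbons — a tertiary amine.
The closest candidate here is a primary amide (-C(=O)NH2), but the amide nitrogen has H2 and only one carbon neighbour. No other fragment satisfies the full query, so there is no match.

No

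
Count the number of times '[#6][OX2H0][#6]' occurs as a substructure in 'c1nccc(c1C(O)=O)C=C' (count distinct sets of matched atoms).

0

[#6][OX2H0][#6] is the SMARTS for an ether: an aliphatic oxygen bridging two carbons with no H on the oxygen.
The molecule has a carboxylic acid group (-C(=O)OH), but the -OH oxygen has H1; the =O is OX1, not OX2; nothing else fits, so there are 0 matches.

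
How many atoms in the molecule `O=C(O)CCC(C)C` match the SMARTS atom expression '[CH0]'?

1

The query [CH0] means: aliphatic carbon with no attached hydrogen.
Check the 8 heavy atoms by environment: 2× C (H2) → no; 1× C (H1) → no; 2× C (H3) → no; 1× C (H0) → match; 1× O (H0) → no; 1× O (H1) → no.
That gives 1 matching atom.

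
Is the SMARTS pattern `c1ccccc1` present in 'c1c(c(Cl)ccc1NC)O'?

Yes

The pattern c1ccccc1 describes six aromatic carbons in a ring — a benzene ring.
The required atom environment is present in the molecule, so the pattern matches.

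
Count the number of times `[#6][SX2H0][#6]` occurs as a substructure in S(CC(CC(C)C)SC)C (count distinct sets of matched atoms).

[#6][SX2H0][#6] is the SMARTS for a thioether: an aliphatic sulfur bridging two carbons with no H on the sulfur.
The molecule carries 2 separate instances of a methylthio ether (-SCH3) meeting every constraint; each maps to a distinct set of atoms, giving 2 matches.

2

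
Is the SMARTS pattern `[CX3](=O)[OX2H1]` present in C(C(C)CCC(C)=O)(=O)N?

The pattern [CX3](=O)[OX2H1] describes an sp2 carbon double-bonded to O and single-bonded to an -OH oxygen — a carboxylic acid.
The closest candidate here is a primary amide (-C(=O)NH2), but the carbonyl is bonded to N, not to an -OH oxygen. No other fragment satisfies the full query, so there is no match.

No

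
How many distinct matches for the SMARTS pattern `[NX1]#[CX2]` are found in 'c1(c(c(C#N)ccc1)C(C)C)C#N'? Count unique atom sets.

2

[NX1]#[CX2] is the SMARTS for a nitrile: a nitrogen triple-bonded to a two-connected carbon.
The molecule carries 2 separate instances of a nitrile (-C#N) meeting every constraint; each maps to a distinct set of atoms, giving 2 matches.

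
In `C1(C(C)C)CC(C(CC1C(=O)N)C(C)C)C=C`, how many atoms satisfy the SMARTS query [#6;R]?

The query [#6;R] means: carbon that is part of a ring.
Check the 17 heavy atoms by environment: 6× C (in 6-ring) → match; 9× C (acyclic) → no; 1× O (acyclic) → no; 1× N (acyclic) → no.
That gives 6 matching atoms.

6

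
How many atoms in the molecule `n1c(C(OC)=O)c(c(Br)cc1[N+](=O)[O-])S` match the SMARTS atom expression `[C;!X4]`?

The query [C;!X4] means: aliphatic carbon that does not have four total connections.
Check the 15 heavy atoms by environment: 1× n (aromatic, X2) → no; 5× c (aromatic, X3) → no; 1× N (charge +1, X3) → no; 1× O (charge -1, X1) → no; 2× O (X1) → no; 1× C (X3) → match; 1× O (X2) → no; 1× C (X4) → no; 1× Br (X1) → no; 1× S (X2) → no.
That gives 1 matching atom.

1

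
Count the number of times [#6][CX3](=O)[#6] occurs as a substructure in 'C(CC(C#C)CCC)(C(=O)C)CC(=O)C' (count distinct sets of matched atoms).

2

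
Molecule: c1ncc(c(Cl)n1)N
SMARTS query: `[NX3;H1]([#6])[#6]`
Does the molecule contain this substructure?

The pattern [NX3;H1]([#6])[#6] describes a trivalent nitrogen with one H, bonded to two carbons — a secondary amine.
The closest candidate here is a primary amino group (-NH2), but the nitrogen has H2 and only one carbon neighbour. No other fragment satisfies the full query, so there is no match.

No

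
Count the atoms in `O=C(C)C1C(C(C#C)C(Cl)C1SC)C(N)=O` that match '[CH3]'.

2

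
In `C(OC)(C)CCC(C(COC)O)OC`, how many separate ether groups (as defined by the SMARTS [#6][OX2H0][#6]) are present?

3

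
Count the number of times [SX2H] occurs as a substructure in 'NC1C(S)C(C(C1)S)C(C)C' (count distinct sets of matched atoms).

2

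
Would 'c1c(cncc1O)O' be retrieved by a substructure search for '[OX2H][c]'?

Yes

The pattern [OX2H][c] describes a hydroxyl oxygen attached to an aromatic carbon — a phenol.
The molecule carries a hydroxyl group (-OH), whose atoms satisfy every constraint of the query, so the pattern matches.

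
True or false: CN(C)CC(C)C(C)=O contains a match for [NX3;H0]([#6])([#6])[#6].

The pattern [NX3;H0]([#6])([#6])[#6] describes a trivalent nitrogen with no H, bonded to three carbons — a tertiary amine.
The molecule carries a dimethylamino group (-N(CH3)2), whose atoms satisfy every constraint of the query, so the pattern matches.

True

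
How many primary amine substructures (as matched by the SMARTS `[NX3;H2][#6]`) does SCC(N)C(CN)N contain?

3

[NX3;H2][#6] is the SMARTS for a primary amine: a trivalent nitrogen with two H attached to carbon.
The molecule carries 3 separate instances of a primary amino group (-NH2) meeting every constraint; each maps to a distinct set of atoms, giving 3 matches.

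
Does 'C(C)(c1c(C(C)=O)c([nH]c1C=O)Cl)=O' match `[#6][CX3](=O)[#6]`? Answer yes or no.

Yes

The pattern [#6][CX3](=O)[#6] describes a carbonyl carbon (no H) flanked by two carbons — a ketone.
The molecule carries an acetyl/ketone group (-C(=O)CH3), whose atoms satisfy every constraint of the query, so the pattern matches.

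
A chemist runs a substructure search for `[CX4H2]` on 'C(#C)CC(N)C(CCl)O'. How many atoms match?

The query [CX4H2] means: sp3 carbon (X4) with exactly two hydrogens.
Check the 9 heavy atoms by environment: 2× C (H2, X4) → match; 2× C (H1, X4) → no; 1× Cl (H0, X1) → no; 1× N (H2, X3) → no; 1× C (H0, X2) → no; 1× C (H1, X2) → no; 1× O (H1, X2) → no.
That gives 2 matching atoms.

2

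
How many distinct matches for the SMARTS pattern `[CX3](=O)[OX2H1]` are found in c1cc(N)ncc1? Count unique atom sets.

0

[CX3](=O)[OX2H1] is the SMARTS for a carboxylic acid: an sp2 carbon double-bonded to O and single-bonded to an -OH oxygen.
No fragment in the molecule satisfies every constraint, giving 0 matches.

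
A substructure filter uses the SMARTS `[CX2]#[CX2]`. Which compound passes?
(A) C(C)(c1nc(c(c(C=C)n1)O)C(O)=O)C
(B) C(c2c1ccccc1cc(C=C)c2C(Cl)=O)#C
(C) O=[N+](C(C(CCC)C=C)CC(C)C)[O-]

B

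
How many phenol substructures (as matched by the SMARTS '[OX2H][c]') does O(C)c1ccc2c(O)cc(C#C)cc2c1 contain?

1

[OX2H][c] is the SMARTS for a phenol: a hydroxyl oxygen attached to an aromatic carbon.
Exactly one fragment in the molecule meets all constraints, giving 1 match.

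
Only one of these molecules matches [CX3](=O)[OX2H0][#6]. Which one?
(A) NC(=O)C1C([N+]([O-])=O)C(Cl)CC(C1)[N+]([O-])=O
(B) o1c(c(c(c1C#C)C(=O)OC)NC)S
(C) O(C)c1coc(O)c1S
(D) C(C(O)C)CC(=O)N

[CX3](=O)[OX2H0][#6] describes a carbonyl carbon bonded to an oxygen that is itself bonded to carbon (no H on that O) (an ester).
(A) has a primary amide (-C(=O)NH2) but the carbonyl is bonded to N, not to an O-C linkage.
(B) contains a methyl-ester group (-C(=O)OCH3), which satisfies every atom and bond constraint.
(C) has a methoxy ether (-OCH3) but the ether oxygen is not adjacent to a C=O carbon.
(D) has a primary amide (-C(=O)NH2) but the carbonyl is bonded to N, not to an O-C linkage.
So the answer is (B).

B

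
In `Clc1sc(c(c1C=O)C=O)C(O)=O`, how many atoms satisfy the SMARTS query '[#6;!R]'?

3

The query [#6;!R] means: carbon not in any ring.
Check the 13 heavy atoms by environment: 1× s (aromatic, in 5-ring) → no; 4× c (aromatic, in 5-ring) → no; 3× C (acyclic) → match; 4× O (acyclic) → no; 1× Cl (acyclic) → no.
That gives 3 matching atoms.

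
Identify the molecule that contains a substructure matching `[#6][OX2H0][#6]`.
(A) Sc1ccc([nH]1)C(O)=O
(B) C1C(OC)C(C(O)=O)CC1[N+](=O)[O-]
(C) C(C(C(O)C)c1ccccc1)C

B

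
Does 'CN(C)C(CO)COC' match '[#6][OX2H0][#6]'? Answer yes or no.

Yes

The pattern [#6][OX2H0][#6] describes an aliphatic oxygen bridging two carbons with no H on the oxygen — an ether.
The molecule carries a methoxy ether (-OCH3), whose atoms satisfy every constraint of the query, so the pattern matches.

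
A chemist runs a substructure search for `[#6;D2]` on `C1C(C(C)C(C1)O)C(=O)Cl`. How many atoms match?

2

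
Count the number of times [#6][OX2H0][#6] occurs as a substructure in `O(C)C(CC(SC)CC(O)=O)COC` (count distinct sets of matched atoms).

2

[#6][OX2H0][#6] is the SMARTS for an ether: an aliphatic oxygen bridging two carbons with no H on the oxygen.
The molecule carries 2 separate instances of a methoxy ether (-OCH3) meeting every constraint; each maps to a distinct set of atoms, giving 2 matches.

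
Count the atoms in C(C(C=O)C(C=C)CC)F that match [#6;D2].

The query [#6;D2] means: any carbon bonded to exactly two heavy atoms.
Check the 10 heavy atoms by environment: 2× C (D1) → no; 4× C (D2) → match; 2× C (D3) → no; 1× O (D1) → no; 1× F (D1) → no.
That gives 4 matching atoms.

4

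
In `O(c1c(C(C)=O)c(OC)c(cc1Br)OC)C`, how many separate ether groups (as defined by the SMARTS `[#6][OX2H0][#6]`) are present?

3

[#6][OX2H0][#6] is the SMARTS for an ether: an aliphatic oxygen bridging two carbons with no H on the oxygen.
The molecule carries 3 separate instances of a methoxy ether (-OCH3) meeting every constraint; each maps to a distinct set of atoms, giving 3 matches.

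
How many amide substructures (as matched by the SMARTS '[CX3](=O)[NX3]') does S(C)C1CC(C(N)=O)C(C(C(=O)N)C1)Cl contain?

2

[CX3](=O)[NX3] is the SMARTS for an amide: a carbonyl carbon bonded to a trivalent nitrogen.
The molecule carries 2 separate instances of a primary amide (-C(=O)NH2) meeting every constraint; each maps to a distinct set of atoms, giving 2 matches.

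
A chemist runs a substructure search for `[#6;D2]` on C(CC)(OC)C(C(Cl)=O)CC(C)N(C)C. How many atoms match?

2

The query [#6;D2] means: any carbon bonded to exactly two heavy atoms.
Check the 15 heavy atoms by environment: 5× C (D1) → no; 4× C (D3) → no; 2× C (D2) → match; 1× N (D3) → no; 1× O (D2) → no; 1× O (D1) → no; 1× Cl (D1) → no.
That gives 2 matching atoms.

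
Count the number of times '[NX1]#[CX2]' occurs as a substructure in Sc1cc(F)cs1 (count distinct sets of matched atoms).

0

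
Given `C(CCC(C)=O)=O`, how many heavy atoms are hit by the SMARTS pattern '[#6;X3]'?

2

The query [#6;X3] means: any carbon (aromatic or not) with three total connections.
Check the 7 heavy atoms by environment: 3× C (X4) → no; 2× C (X3) → match; 2× O (X1) → no.
That gives 2 matching atoms.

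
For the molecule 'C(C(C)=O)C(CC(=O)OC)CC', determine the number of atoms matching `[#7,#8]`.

3

The query [#7,#8] means: nitrogen or oxygen (comma = OR).
Check the 12 heavy atoms by environment: 9× C → no; 3× O → match.
That gives 3 matching atoms.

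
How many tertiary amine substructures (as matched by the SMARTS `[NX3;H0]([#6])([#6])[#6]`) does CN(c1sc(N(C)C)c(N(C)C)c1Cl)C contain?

3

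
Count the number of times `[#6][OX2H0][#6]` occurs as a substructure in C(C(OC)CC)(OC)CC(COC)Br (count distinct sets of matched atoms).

3

[#6][OX2H0][#6] is the SMARTS for an ether: an aliphatic oxygen bridging two carbons with no H on the oxygen.
The molecule carries 3 separate instances of a methoxy ether (-OCH3) meeting every constraint; each maps to a distinct set of atoms, giving 3 matches.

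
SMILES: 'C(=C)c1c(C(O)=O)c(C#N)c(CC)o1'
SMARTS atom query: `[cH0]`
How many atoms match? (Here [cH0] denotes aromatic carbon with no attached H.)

4

The query [cH0] means: aromatic carbon with no attached hydrogen (substituted or ring-fusion).
Check the 14 heavy atoms by environment: 1× o (aromatic, H0) → no; 4× c (aromatic, H0) → match; 2× C (H0) → no; 1× O (H0) → no; 1× O (H1) → no; 2× C (H2) → no; 1× C (H3) → no; 1× N (H0) → no; 1× C (H1) → no.
That gives 4 matching atoms.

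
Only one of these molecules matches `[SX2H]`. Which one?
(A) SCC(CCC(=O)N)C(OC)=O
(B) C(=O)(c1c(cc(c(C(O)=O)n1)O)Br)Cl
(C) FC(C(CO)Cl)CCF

A

[SX2H] describes an aliphatic sulfur with two connections, one being H (a thiol).
(A) contains a thiol (-SH), which satisfies every atom and bond constraint.
(B) has a hydroxyl group (-OH) but it is an -OH, not an -SH.
(C) has a hydroxyl group (-OH) but it is an -OH, not an -SH.
So the answer is (A).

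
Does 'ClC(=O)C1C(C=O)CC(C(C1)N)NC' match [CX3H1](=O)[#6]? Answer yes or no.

Yes

The pattern [CX3H1](=O)[#6] describes an sp2 carbon with one H, double-bonded to O and single-bonded to carbon — an aldehyde.
The molecule carries an aldehyde (-CHO), whose atoms satisfy every constraint of the query, so the pattern matches.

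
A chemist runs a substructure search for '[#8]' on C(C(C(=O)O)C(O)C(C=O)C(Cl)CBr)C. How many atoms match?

4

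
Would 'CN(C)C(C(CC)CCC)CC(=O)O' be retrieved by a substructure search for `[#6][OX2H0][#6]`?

The pattern [#6][OX2H0][#6] describes an aliphatic oxygen bridging two carbons with no H on the oxygen — an ether.
The closest candidate here is a carboxylic acid group (-C(=O)OH), but the -OH oxygen has H1; the =O is OX1, not OX2. No other fragment satisfies the full query, so there is no match.

No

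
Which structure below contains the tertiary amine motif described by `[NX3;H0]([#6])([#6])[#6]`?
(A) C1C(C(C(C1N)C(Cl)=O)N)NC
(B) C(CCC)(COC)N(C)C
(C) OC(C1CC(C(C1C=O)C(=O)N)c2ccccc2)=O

B

[NX3;H0]([#6])([#6])[#6] describes a trivalent nitrogen with no H, bonded to three carbons (a tertiary amine).
(A) has a primary amino group (-NH2) but the nitrogen has H2, not H0 with three carbons.
(B) contains a dimethylamino group (-N(CH3)2), which satisfies every atom and bond constraint.
(C) has a primary amide (-C(=O)NH2) but the amide nitrogen has H2 and only one carbon neighbour.
So the answer is (B).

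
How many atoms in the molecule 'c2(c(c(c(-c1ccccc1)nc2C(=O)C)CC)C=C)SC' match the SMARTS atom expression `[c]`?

11

The query [c] means: lowercase c matches aromatic carbon only.
Check the 21 heavy atoms by environment: 1× n (aromatic) → no; 11× c (aromatic) → match; 7× C → no; 1× O → no; 1× S → no.
That gives 11 matching atoms.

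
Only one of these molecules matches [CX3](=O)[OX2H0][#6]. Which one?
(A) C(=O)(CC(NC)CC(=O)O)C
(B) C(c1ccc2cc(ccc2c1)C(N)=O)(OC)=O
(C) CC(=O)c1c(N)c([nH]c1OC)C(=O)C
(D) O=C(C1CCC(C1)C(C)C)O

[CX3](=O)[OX2H0][#6] describes a carbonyl carbon bonded to an oxygen that is itself bonded to carbon (no H on that O) (an ester).
(A) has a carboxylic acid group (-C(=O)OH) but the singly-bonded O carries H (OX2H1, not H0).
(B) contains a methyl-ester group (-C(=O)OCH3), which satisfies every atom and bond constraint.
(C) has a methoxy ether (-OCH3) but the ether oxygen is not adjacent to a C=O carbon.
(D) has a carboxylic acid group (-C(=O)OH) but the singly-bonded O carries H (OX2H1, not H0).
So the answer is (B).

B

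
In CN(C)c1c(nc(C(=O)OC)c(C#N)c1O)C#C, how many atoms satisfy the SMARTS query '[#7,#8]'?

The query [#7,#8] means: nitrogen or oxygen (comma = OR).
Check the 18 heavy atoms by environment: 1× n (aromatic) → match; 5× c (aromatic) → no; 2× N → match; 7× C → no; 3× O → match.
Summing the matching environments: 1 + 2 + 3 = 6 matching atoms.

6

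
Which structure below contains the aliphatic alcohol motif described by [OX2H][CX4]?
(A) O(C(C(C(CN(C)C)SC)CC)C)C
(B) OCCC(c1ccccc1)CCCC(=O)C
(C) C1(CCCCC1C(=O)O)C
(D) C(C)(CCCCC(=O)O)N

B

[OX2H][CX4] describes a hydroxyl oxygen bound to an sp3 (X4) carbon (an aliphatic alcohol).
(A) has a methoxy ether (-OCH3) but the oxygen has H0 (ether), not H1.
(B) contains a hydroxyl group (-OH), which satisfies every atom and bond constraint.
(C) has a carboxylic acid group (-C(=O)OH) but the -OH is on a CX3 carbonyl carbon, not a CX4 carbon.
(D) has a carboxylic acid group (-C(=O)OH) but the -OH is on a CX3 carbonyl carbon, not a CX4 carbon.
So the answer is (B).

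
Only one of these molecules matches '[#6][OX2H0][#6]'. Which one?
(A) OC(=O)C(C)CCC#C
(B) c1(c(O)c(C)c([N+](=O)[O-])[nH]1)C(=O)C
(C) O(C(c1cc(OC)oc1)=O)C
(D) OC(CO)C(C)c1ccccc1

C

[#6][OX2H0][#6] describes an aliphatic oxygen bridging two carbons with no H on the oxygen (an ether).
(A) has a carboxylic acid group (-C(=O)OH) but the -OH oxygen has H1; the =O is OX1, not OX2.
(B) has a hydroxyl group (-OH) but the oxygen has H1, not H0 bridging two carbons.
(C) contains a methoxy ether (-OCH3), which satisfies every atom and bond constraint.
(D) has a hydroxyl group (-OH) but the oxygen has H1, not H0 bridging two carbons.
So the answer is (C).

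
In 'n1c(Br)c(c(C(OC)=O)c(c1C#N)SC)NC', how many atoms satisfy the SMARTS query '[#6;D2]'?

The query [#6;D2] means: any carbon bonded to exactly two heavy atoms.
Check the 17 heavy atoms by environment: 1× n (aromatic, D2) → no; 5× c (aromatic, D3) → no; 1× C (D2) → match; 1× N (D1) → no; 1× N (D2) → no; 3× C (D1) → no; 1× C (D3) → no; 1× O (D1) → no; 1× O (D2) → no; 1× Br (D1) → no; 1× S (D2) → no.
That gives 1 matching atom.

1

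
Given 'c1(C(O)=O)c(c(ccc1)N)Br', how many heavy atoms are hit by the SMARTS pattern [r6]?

6

The query [r6] means: r6 matches atoms in a six-membered ring.
Check the 11 heavy atoms by environment: 6× c (aromatic, in 6-ring) → match; 1× Br (acyclic) → no; 1× C (acyclic) → no; 2× O (acyclic) → no; 1× N (acyclic) → no.
That gives 6 matching atoms.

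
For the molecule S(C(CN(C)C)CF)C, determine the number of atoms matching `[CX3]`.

0

Check the 9 heavy atoms by environment: 6× C (X4) → no; 1× F (X1) → no; 1× S (X2) → no; 1× N (X3) → no.
No environment satisfies the query, so 0 matching atoms.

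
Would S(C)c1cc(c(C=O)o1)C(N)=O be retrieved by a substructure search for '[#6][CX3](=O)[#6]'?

No

The pattern [#6][CX3](=O)[#6] describes a carbonyl carbon (no H) flanked by two carbons — a ketone.
The closest candidate here is an aldehyde (-CHO), but the carbonyl carbon has H1, so it is not flanked by two carbons. No other fragment satisfies the full query, so there is no match.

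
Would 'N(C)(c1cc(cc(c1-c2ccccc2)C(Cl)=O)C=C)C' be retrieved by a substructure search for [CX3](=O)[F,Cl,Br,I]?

Yes

The pattern [CX3](=O)[F,Cl,Br,I] describes a carbonyl carbon bonded to a halogen — an acyl halide.
The molecule carries an acyl chloride (-C(=O)Cl), whose atoms satisfy every constraint of the query, so the pattern matches.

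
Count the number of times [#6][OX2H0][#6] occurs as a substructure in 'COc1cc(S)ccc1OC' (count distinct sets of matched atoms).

[#6][OX2H0][#6] is the SMARTS for an ether: an aliphatic oxygen bridging two carbons with no H on the oxygen.
The molecule carries 2 separate instances of a methoxy ether (-OCH3) meeting every constraint; each maps to a distinct set of atoms, giving 2 matches.

2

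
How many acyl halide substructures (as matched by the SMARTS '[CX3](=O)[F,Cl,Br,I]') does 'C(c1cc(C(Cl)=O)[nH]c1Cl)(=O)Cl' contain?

2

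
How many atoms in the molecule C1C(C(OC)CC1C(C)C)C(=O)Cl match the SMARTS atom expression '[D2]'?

The query [D2] means: atom with exactly two heavy-atom neighbours.
Check the 13 heavy atoms by environment: 5× C (D3) → no; 2× C (D2) → match; 1× O (D2) → match; 3× C (D1) → no; 1× O (D1) → no; 1× Cl (D1) → no.
Summing the matching environments: 2 + 1 = 3 matching atoms.

3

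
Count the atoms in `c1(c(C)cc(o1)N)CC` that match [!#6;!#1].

2

Check the 9 heavy atoms by environment: 1× o (aromatic) → match; 4× c (aromatic) → no; 1× N → match; 3× C → no.
Summing the matching environments: 1 + 1 = 2 matching atoms.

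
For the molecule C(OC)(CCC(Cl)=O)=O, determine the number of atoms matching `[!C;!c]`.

4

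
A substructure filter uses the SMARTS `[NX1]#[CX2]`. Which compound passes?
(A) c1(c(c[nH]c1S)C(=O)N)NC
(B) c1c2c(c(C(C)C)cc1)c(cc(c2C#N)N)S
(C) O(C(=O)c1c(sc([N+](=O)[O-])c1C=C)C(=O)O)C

[NX1]#[CX2] describes a nitrogen triple-bonded to a two-connected carbon (a nitrile).
(A) has a primary amide (-C(=O)NH2) but the nitrogen is NX3, not NX1.
(B) contains a nitrile (-C#N), which satisfies every atom and bond constraint.
(C) has a nitro group (-[N+](=O)[O-]) but there is no C#N triple bond.
So the answer is (B).

B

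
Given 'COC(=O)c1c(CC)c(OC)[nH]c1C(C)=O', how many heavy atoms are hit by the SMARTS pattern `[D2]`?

4

The query [D2] means: atom with exactly two heavy-atom neighbours.
Check the 16 heavy atoms by environment: 1× n (aromatic, D2) → match; 4× c (aromatic, D3) → no; 1× C (D2) → match; 4× C (D1) → no; 2× C (D3) → no; 2× O (D1) → no; 2× O (D2) → match.
Summing the matching environments: 1 + 1 + 2 = 4 matching atoms.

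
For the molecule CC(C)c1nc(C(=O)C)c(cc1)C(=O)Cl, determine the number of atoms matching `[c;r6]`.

5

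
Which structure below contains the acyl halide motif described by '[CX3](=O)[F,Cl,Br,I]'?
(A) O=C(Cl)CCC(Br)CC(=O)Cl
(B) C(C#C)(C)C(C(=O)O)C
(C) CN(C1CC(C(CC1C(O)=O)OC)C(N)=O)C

A

[CX3](=O)[F,Cl,Br,I] describes a carbonyl carbon bonded to a halogen (an acyl halide).
(A) contains an acyl chloride (-C(=O)Cl), which satisfies every atom and bond constraint.
(B) has a carboxylic acid group (-C(=O)OH) but the carbonyl is bonded to -OH, not to a halogen.
(C) has a carboxylic acid group (-C(=O)OH) but the carbonyl is bonded to -OH, not to a halogen.
So the answer is (A).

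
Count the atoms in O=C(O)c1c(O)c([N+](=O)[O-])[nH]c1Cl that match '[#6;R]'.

The query [#6;R] means: carbon that is part of a ring.
Check the 13 heavy atoms by environment: 1× n (aromatic, in 5-ring) → no; 4× c (aromatic, in 5-ring) → match; 4× O (acyclic) → no; 1× Cl (acyclic) → no; 1× N (charge +1, acyclic) → no; 1× O (charge -1, acyclic) → no; 1× C (acyclic) → no.
That gives 4 matching atoms.

4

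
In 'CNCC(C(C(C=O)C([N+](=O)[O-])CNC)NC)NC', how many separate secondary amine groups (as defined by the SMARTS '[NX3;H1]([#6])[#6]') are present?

4

[NX3;H1]([#6])[#6] is the SMARTS for a secondary amine: a trivalent nitrogen with one H, bonded to two carbons.
The molecule carries 4 separate instances of an N-methylamino group (-NHCH3) meeting every constraint; each maps to a distinct set of atoms, giving 4 matches.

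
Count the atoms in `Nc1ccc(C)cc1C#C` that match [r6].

6

Check the 10 heavy atoms by environment: 6× c (aromatic, in 6-ring) → match; 1× N (acyclic) → no; 3× C (acyclic) → no.
That gives 6 matching atoms.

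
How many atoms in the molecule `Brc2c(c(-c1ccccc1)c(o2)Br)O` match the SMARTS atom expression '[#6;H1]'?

The query [#6;H1] means: any carbon bearing exactly one hydrogen.
Check the 14 heavy atoms by environment: 1× o (aromatic, H0) → no; 5× c (aromatic, H0) → no; 1× O (H1) → no; 5× c (aromatic, H1) → match; 2× Br (H0) → no.
That gives 5 matching atoms.

5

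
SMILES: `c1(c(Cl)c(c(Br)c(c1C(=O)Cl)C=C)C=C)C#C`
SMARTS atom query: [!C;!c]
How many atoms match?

Check the 17 heavy atoms by environment: 6× c (aromatic) → no; 7× C → no; 1× O → match; 2× Cl → match; 1× Br → match.
Summing the matching environments: 1 + 2 + 1 = 4 matching atoms.

4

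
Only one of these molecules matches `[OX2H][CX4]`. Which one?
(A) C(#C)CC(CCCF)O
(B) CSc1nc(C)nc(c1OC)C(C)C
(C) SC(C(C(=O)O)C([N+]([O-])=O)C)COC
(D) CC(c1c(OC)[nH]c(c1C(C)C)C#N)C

A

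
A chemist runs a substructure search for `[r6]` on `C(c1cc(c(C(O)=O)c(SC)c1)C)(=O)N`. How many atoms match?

Check the 15 heavy atoms by environment: 6× c (aromatic, in 6-ring) → match; 1× S (acyclic) → no; 4× C (acyclic) → no; 3× O (acyclic) → no; 1× N (acyclic) → no.
That gives 6 matching atoms.

6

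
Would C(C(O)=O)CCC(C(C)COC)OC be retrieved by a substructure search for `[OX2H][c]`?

No

The pattern [OX2H][c] describes a hydroxyl oxygen attached to an aromatic carbon — a phenol.
The closest candidate here is a methoxy ether (-OCH3), but the oxygen has H0, not H1. No other fragment satisfies the full query, so there is no match.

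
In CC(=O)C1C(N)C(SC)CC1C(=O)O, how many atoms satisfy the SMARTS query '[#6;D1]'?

2

Check the 14 heavy atoms by environment: 6× C (D3) → no; 1× C (D2) → no; 1× S (D2) → no; 2× C (D1) → match; 3× O (D1) → no; 1× N (D1) → no.
That gives 2 matching atoms.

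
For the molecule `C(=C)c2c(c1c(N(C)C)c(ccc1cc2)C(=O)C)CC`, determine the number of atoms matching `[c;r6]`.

The query [c;r6] means: aromatic carbon that belongs to a six-membered ring.
Check the 20 heavy atoms by environment: 10× c (aromatic, in 6-ring) → match; 8× C (acyclic) → no; 1× N (acyclic) → no; 1× O (acyclic) → no.
That gives 10 matching atoms.

10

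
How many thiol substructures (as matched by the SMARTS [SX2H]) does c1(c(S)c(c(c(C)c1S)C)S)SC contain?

3

[SX2H] is the SMARTS for a thiol: an aliphatic sulfur with two connections, one being H.
The molecule carries 3 separate instances of a thiol (-SH) meeting every constraint; each maps to a distinct set of atoms, giving 3 matches.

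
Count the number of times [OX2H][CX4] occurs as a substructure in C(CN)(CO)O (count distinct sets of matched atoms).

[OX2H][CX4] is the SMARTS for an aliphatic alcohol: a hydroxyl oxygen bound to an sp3 (X4) carbon.
The molecule carries 2 separate instances of a hydroxyl group (-OH) meeting every constraint; each maps to a distinct set of atoms, giving 2 matches.

2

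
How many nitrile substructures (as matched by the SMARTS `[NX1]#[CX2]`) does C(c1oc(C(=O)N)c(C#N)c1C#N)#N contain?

3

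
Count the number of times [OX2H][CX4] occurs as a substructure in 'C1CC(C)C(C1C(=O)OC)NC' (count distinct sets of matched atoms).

[OX2H][CX4] is the SMARTS for an aliphatic alcohol: a hydroxyl oxygen bound to an sp3 (X4) carbon.
No fragment in the molecule satisfies every constraint, giving 0 matches.

0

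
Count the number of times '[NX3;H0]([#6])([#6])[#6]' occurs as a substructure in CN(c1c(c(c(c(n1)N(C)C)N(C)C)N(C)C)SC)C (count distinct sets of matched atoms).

4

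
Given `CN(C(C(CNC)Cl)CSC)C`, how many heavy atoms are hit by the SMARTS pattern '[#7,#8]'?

2

The query [#7,#8] means: nitrogen or oxygen (comma = OR).
Check the 12 heavy atoms by environment: 8× C → no; 2× N → match; 1× Cl → no; 1× S → no.
That gives 2 matching atoms.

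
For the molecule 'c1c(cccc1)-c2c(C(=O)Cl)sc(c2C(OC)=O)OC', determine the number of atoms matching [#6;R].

10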